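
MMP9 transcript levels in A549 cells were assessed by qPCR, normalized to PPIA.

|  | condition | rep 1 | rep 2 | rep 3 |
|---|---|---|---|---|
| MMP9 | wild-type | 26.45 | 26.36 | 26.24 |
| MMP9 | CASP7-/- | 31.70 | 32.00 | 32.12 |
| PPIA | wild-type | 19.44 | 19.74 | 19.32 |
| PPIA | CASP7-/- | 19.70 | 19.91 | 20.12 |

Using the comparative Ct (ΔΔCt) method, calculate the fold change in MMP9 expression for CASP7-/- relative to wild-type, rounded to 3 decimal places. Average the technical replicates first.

Mean Ct: MMP9 wild-type 26.350; MMP9 CASP7-/- 31.940; PPIA wild-type 19.500; PPIA CASP7-/- 19.910
ΔCt(wild-type) = 26.350 − 19.500 = 6.850
ΔCt(CASP7-/-) = 31.940 − 19.910 = 12.030
ΔΔCt = 12.030 − 6.850 = 5.180
Fold change = 2^(−5.180) = 0.0276

0.028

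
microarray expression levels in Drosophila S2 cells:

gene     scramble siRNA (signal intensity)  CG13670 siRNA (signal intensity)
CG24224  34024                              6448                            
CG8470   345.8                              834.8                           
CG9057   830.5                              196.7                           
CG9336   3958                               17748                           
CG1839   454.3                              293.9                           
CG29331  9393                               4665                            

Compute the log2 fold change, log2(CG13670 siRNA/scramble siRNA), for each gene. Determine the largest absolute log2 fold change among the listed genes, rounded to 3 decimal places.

2.400

log2(6448/34024) = -2.400  (CG24224)
log2(834.8/345.8) = 1.271  (CG8470)
log2(196.7/830.5) = -2.078  (CG9057)
log2(17748/3958) = 2.165  (CG9336)
log2(293.9/454.3) = -0.628  (CG1839)
log2(4665/9393) = -1.010  (CG29331)
The largest magnitude belongs to CG24224.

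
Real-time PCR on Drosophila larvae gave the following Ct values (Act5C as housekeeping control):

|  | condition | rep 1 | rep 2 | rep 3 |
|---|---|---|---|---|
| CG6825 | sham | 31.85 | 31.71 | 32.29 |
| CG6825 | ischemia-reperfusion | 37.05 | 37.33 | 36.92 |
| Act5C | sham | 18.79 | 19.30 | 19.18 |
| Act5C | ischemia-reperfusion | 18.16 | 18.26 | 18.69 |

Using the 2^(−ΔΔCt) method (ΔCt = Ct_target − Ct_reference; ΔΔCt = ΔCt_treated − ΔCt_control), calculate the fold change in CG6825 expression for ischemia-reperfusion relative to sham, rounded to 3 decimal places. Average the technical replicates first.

0.017

Mean Ct: CG6825 sham 31.950; CG6825 ischemia-reperfusion 37.100; Act5C sham 19.090; Act5C ischemia-reperfusion 18.370
ΔCt(sham) = 31.950 − 19.090 = 12.860
ΔCt(ischemia-reperfusion) = 37.100 − 18.370 = 18.730
ΔΔCt = 18.730 − 12.860 = 5.870
Fold change = 2^(−5.870) = 0.0171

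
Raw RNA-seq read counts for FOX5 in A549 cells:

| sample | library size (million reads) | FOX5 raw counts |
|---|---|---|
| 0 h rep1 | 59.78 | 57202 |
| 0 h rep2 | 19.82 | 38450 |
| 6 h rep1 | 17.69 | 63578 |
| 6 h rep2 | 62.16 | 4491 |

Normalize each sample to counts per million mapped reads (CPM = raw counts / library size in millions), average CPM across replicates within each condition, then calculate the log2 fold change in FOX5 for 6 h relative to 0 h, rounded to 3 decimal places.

CPM(0 h rep1) = 57202 / 59.78 = 956.8752
CPM(0 h rep2) = 38450 / 19.82 = 1939.9596
CPM(6 h rep1) = 63578 / 17.69 = 3594.0079
CPM(6 h rep2) = 4491 / 62.16 = 72.2490
mean CPM(0 h) = 1448.4174; mean CPM(6 h) = 1833.1285
Fold change = 1833.1285 / 1448.4174 = 1.26561
log2(1.26561) = 0.3398

0.340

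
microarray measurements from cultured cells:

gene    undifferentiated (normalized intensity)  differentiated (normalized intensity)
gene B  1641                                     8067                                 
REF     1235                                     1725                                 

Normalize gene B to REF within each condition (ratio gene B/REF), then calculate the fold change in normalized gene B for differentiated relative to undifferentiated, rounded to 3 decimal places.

gene B/REF (undifferentiated) = 1641 / 1235 = 1.3287
gene B/REF (differentiated) = 8067 / 1725 = 4.6765
Fold change = 4.6765 / 1.3287 = 3.5195

3.520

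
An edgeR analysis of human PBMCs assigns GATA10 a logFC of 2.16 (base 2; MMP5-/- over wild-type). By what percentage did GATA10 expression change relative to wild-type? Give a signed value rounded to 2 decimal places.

346.91%

Fold change = 2^(2.16) = 4.4691
Percent change = (FC − 1) × 100% = (4.4691 − 1) × 100 = 346.91%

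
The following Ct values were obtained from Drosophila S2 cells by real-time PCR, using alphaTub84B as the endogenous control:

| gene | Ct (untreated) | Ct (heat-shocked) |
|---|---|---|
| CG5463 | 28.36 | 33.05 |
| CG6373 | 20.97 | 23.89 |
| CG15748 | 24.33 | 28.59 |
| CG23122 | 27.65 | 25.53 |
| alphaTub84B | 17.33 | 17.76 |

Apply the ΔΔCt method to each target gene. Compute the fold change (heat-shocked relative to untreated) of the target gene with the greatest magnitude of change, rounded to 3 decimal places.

0.052

CG5463: ΔΔCt = (33.05−17.76) − (28.36−17.33) = 15.29 − 11.03 = 4.26; fold change = 2^-4.26 = 0.052
CG6373: ΔΔCt = (23.89−17.76) − (20.97−17.33) = 6.13 − 3.64 = 2.49; fold change = 2^-2.49 = 0.178
CG15748: ΔΔCt = (28.59−17.76) − (24.33−17.33) = 10.83 − 7.00 = 3.83; fold change = 2^-3.83 = 0.070
CG23122: ΔΔCt = (25.53−17.76) − (27.65−17.33) = 7.77 − 10.32 = -2.55; fold change = 2^2.55 = 5.856
CG5463 has the largest |ΔΔCt| = 4.26.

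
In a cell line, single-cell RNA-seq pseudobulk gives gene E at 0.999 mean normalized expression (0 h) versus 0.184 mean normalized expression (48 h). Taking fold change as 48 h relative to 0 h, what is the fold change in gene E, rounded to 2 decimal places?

Fold change = 0.184 / 0.999 = 0.184
gene E is downregulated.

0.18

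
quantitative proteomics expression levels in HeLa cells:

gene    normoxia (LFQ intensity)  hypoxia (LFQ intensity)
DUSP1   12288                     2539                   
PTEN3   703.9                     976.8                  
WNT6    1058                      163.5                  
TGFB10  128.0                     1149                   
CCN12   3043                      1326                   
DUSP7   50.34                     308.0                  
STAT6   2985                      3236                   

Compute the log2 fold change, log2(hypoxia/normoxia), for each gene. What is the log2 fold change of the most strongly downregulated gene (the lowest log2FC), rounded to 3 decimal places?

-2.694

log2(2539/12288) = -2.275  (DUSP1)
log2(976.8/703.9) = 0.473  (PTEN3)
log2(163.5/1058) = -2.694  (WNT6)
log2(1149/128.0) = 3.166  (TGFB10)
log2(1326/3043) = -1.198  (CCN12)
log2(308.0/50.34) = 2.613  (DUSP7)
log2(3236/2985) = 0.116  (STAT6)
WNT6 is most strongly downregulated.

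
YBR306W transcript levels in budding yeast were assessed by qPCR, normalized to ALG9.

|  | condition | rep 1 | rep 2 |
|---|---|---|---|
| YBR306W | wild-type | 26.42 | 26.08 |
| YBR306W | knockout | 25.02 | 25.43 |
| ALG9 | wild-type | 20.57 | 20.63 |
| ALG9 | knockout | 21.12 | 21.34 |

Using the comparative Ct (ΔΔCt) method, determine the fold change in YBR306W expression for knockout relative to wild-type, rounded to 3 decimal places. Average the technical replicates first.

3.149

Mean Ct: YBR306W wild-type 26.250; YBR306W knockout 25.225; ALG9 wild-type 20.600; ALG9 knockout 21.230
ΔCt(wild-type) = 26.250 − 20.600 = 5.650
ΔCt(knockout) = 25.225 − 21.230 = 3.995
ΔΔCt = 3.995 − 5.650 = -1.655
Fold change = 2^(−(-1.655)) = 2^1.655 = 3.1492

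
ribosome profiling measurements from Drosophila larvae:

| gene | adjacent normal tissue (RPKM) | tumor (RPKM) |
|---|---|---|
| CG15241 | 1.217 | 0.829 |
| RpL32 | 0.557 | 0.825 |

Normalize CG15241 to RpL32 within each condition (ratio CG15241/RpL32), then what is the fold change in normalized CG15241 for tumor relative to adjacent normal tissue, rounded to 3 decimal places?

0.460

CG15241/RpL32 (adjacent normal tissue) = 1.217 / 0.557 = 2.1849
CG15241/RpL32 (tumor) = 0.829 / 0.825 = 1.0048
Fold change = 1.0048 / 2.1849 = 0.4599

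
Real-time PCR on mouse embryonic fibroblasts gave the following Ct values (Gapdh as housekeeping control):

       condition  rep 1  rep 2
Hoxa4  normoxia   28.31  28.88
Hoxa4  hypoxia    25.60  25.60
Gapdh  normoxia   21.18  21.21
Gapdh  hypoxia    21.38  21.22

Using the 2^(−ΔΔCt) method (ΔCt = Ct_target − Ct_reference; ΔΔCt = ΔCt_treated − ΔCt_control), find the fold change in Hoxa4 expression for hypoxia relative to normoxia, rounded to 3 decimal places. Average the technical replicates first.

8.574

Mean Ct: Hoxa4 normoxia 28.595; Hoxa4 hypoxia 25.600; Gapdh normoxia 21.195; Gapdh hypoxia 21.300
ΔCt(normoxia) = 28.595 − 21.195 = 7.400
ΔCt(hypoxia) = 25.600 − 21.300 = 4.300
ΔΔCt = 4.300 − 7.400 = -3.100
Fold change = 2^(−(-3.100)) = 2^3.100 = 8.5742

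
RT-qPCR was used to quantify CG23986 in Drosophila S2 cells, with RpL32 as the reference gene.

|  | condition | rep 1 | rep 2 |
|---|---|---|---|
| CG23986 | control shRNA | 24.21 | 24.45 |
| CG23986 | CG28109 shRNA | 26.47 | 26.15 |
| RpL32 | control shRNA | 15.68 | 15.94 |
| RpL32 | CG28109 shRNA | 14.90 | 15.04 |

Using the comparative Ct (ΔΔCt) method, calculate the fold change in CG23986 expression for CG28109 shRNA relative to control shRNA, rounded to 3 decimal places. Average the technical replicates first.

0.142

Mean Ct: CG23986 control shRNA 24.330; CG23986 CG28109 shRNA 26.310; RpL32 control shRNA 15.810; RpL32 CG28109 shRNA 14.970
ΔCt(control shRNA) = 24.330 − 15.810 = 8.520
ΔCt(CG28109 shRNA) = 26.310 − 14.970 = 11.340
ΔΔCt = 11.340 − 8.520 = 2.820
Fold change = 2^(−2.820) = 0.1416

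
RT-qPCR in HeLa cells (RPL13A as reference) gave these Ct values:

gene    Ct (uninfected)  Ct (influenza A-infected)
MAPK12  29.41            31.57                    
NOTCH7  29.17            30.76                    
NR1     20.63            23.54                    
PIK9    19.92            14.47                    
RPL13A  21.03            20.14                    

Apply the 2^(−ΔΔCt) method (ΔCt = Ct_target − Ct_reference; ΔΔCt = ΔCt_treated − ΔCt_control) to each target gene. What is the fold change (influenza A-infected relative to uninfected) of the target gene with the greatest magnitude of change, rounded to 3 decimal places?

23.588

MAPK12: ΔΔCt = (31.57−20.14) − (29.41−21.03) = 11.43 − 8.38 = 3.05; fold change = 2^-3.05 = 0.121
NOTCH7: ΔΔCt = (30.76−20.14) − (29.17−21.03) = 10.62 − 8.14 = 2.48; fold change = 2^-2.48 = 0.179
NR1: ΔΔCt = (23.54−20.14) − (20.63−21.03) = 3.40 − (-0.40) = 3.80; fold change = 2^-3.80 = 0.072
PIK9: ΔΔCt = (14.47−20.14) − (19.92−21.03) = -5.67 − (-1.11) = -4.56; fold change = 2^4.56 = 23.588
PIK9 has the largest |ΔΔCt| = 4.56.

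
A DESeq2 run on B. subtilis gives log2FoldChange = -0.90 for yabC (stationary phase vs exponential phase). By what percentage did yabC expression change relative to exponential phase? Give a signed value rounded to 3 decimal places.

-46.411%

Fold change = 2^(-0.90) = 0.5359
Percent change = (FC − 1) × 100% = (0.5359 − 1) × 100 = -46.411%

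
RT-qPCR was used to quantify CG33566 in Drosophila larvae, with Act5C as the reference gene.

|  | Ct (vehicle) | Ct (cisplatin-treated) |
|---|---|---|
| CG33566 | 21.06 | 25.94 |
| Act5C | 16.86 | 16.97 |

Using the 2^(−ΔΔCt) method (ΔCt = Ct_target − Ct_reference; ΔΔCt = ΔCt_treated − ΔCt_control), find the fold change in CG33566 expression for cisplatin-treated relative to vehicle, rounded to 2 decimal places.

ΔCt(vehicle) = 21.060 − 16.860 = 4.200
ΔCt(cisplatin-treated) = 25.940 − 16.970 = 8.970
ΔΔCt = 8.970 − 4.200 = 4.770
Fold change = 2^(−4.770) = 0.037

0.04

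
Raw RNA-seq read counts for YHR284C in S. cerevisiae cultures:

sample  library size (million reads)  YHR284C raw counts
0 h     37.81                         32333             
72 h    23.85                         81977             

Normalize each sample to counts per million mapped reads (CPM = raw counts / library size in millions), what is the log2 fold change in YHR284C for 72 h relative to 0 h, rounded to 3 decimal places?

CPM(0 h) = 32333 / 37.81 = 855.1441
CPM(72 h) = 81977 / 23.85 = 3437.1908
Fold change = 3437.1908 / 855.1441 = 4.01943
log2(4.01943) = 2.0070

2.007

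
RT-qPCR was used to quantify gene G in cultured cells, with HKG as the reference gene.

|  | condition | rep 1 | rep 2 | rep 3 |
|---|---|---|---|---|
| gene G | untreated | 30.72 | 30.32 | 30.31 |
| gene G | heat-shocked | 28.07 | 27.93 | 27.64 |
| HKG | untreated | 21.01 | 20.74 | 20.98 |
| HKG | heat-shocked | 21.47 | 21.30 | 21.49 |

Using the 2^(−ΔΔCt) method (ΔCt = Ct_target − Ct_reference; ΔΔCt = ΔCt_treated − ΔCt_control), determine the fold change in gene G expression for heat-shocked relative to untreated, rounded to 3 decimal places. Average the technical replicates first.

Mean Ct: gene G untreated 30.450; gene G heat-shocked 27.880; HKG untreated 20.910; HKG heat-shocked 21.420
ΔCt(untreated) = 30.450 − 20.910 = 9.540
ΔCt(heat-shocked) = 27.880 − 21.420 = 6.460
ΔΔCt = 6.460 − 9.540 = -3.080
Fold change = 2^(−(-3.080)) = 2^3.080 = 8.4561

8.456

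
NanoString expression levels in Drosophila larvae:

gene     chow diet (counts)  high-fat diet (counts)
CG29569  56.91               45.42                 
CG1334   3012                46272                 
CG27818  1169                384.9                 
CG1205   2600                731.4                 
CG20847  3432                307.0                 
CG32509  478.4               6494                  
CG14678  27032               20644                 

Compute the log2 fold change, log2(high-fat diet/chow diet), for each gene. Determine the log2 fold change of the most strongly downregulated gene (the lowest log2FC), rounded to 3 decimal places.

-3.483

log2(45.42/56.91) = -0.325  (CG29569)
log2(46272/3012) = 3.941  (CG1334)
log2(384.9/1169) = -1.603  (CG27818)
log2(731.4/2600) = -1.830  (CG1205)
log2(307.0/3432) = -3.483  (CG20847)
log2(6494/478.4) = 3.763  (CG32509)
log2(20644/27032) = -0.389  (CG14678)
CG20847 is most strongly downregulated.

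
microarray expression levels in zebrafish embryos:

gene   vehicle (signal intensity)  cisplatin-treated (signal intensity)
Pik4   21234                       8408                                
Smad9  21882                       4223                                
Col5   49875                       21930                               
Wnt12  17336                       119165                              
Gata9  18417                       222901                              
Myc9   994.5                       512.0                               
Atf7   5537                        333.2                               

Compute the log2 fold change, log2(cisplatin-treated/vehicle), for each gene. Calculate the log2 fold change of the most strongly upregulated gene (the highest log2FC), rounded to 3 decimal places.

log2(8408/21234) = -1.337  (Pik4)
log2(4223/21882) = -2.373  (Smad9)
log2(21930/49875) = -1.185  (Col5)
log2(119165/17336) = 2.781  (Wnt12)
log2(222901/18417) = 3.597  (Gata9)
log2(512.0/994.5) = -0.958  (Myc9)
log2(333.2/5537) = -4.055  (Atf7)
Gata9 is most strongly upregulated.

3.597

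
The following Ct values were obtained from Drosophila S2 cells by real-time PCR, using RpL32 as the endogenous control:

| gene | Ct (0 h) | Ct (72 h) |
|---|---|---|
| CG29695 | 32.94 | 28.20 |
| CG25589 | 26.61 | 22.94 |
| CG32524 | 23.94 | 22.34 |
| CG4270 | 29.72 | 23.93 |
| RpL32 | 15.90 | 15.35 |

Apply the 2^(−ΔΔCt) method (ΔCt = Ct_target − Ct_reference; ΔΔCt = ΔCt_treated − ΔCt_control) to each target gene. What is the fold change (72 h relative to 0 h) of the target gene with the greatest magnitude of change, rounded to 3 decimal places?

CG29695: ΔΔCt = (28.20−15.35) − (32.94−15.90) = 12.85 − 17.04 = -4.19; fold change = 2^4.19 = 18.252
CG25589: ΔΔCt = (22.94−15.35) − (26.61−15.90) = 7.59 − 10.71 = -3.12; fold change = 2^3.12 = 8.694
CG32524: ΔΔCt = (22.34−15.35) − (23.94−15.90) = 6.99 − 8.04 = -1.05; fold change = 2^1.05 = 2.071
CG4270: ΔΔCt = (23.93−15.35) − (29.72−15.90) = 8.58 − 13.82 = -5.24; fold change = 2^5.24 = 37.792
CG4270 has the largest |ΔΔCt| = 5.24.

37.792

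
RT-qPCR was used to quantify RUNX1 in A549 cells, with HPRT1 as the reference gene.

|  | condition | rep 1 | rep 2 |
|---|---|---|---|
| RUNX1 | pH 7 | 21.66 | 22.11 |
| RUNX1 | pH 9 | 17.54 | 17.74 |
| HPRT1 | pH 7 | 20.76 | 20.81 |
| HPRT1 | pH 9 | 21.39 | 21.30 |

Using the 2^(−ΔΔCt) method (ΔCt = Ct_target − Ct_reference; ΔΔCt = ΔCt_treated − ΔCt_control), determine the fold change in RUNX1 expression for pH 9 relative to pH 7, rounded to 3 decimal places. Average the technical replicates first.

27.954

Mean Ct: RUNX1 pH 7 21.885; RUNX1 pH 9 17.640; HPRT1 pH 7 20.785; HPRT1 pH 9 21.345
ΔCt(pH 7) = 21.885 − 20.785 = 1.100
ΔCt(pH 9) = 17.640 − 21.345 = -3.705
ΔΔCt = -3.705 − 1.100 = -4.805
Fold change = 2^(−(-4.805)) = 2^4.805 = 27.9543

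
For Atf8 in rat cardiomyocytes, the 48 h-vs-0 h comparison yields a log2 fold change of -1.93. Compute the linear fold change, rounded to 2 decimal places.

Fold change = 2^(-1.93) = 0.262
That is, Atf8 drops to 26.2% of the 0 h level.

0.26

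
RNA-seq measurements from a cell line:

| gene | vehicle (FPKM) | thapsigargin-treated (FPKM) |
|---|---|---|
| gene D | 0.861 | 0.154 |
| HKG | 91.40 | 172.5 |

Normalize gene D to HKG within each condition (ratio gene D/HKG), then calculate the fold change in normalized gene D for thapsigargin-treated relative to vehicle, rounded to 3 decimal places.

gene D/HKG (vehicle) = 0.861 / 91.40 = 0.0094201
gene D/HKG (thapsigargin-treated) = 0.154 / 172.5 = 0.00089275
Fold change = 0.00089275 / 0.0094201 = 0.0948

0.095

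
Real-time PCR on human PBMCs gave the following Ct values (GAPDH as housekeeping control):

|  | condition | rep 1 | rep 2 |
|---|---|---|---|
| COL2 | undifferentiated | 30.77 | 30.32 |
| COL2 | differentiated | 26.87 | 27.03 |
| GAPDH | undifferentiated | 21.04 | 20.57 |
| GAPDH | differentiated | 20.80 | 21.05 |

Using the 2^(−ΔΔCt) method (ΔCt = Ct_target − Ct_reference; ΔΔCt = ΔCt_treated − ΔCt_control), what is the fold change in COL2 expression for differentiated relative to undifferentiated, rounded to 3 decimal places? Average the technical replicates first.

13.132

Mean Ct: COL2 undifferentiated 30.545; COL2 differentiated 26.950; GAPDH undifferentiated 20.805; GAPDH differentiated 20.925
ΔCt(undifferentiated) = 30.545 − 20.805 = 9.740
ΔCt(differentiated) = 26.950 − 20.925 = 6.025
ΔΔCt = 6.025 − 9.740 = -3.715
Fold change = 2^(−(-3.715)) = 2^3.715 = 13.1319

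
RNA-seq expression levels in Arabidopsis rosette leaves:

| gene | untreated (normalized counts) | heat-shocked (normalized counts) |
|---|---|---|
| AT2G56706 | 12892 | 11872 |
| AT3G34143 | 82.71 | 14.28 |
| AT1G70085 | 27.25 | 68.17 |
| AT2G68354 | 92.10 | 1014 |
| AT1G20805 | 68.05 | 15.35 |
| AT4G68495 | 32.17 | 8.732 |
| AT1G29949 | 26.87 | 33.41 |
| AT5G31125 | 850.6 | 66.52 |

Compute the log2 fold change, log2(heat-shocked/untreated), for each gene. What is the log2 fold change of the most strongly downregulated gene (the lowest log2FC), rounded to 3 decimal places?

-3.677

log2(11872/12892) = -0.119  (AT2G56706)
log2(14.28/82.71) = -2.534  (AT3G34143)
log2(68.17/27.25) = 1.323  (AT1G70085)
log2(1014/92.10) = 3.461  (AT2G68354)
log2(15.35/68.05) = -2.148  (AT1G20805)
log2(8.732/32.17) = -1.881  (AT4G68495)
log2(33.41/26.87) = 0.314  (AT1G29949)
log2(66.52/850.6) = -3.677  (AT5G31125)
AT5G31125 is most strongly downregulated.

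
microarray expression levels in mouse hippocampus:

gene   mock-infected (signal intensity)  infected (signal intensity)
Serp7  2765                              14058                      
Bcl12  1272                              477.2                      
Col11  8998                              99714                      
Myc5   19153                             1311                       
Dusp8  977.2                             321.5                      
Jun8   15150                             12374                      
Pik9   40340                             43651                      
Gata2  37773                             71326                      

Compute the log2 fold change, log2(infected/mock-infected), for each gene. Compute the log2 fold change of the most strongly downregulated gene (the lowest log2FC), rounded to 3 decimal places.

-3.869

log2(14058/2765) = 2.346  (Serp7)
log2(477.2/1272) = -1.414  (Bcl12)
log2(99714/8998) = 3.470  (Col11)
log2(1311/19153) = -3.869  (Myc5)
log2(321.5/977.2) = -1.604  (Dusp8)
log2(12374/15150) = -0.292  (Jun8)
log2(43651/40340) = 0.114  (Pik9)
log2(71326/37773) = 0.917  (Gata2)
Myc5 is most strongly downregulated.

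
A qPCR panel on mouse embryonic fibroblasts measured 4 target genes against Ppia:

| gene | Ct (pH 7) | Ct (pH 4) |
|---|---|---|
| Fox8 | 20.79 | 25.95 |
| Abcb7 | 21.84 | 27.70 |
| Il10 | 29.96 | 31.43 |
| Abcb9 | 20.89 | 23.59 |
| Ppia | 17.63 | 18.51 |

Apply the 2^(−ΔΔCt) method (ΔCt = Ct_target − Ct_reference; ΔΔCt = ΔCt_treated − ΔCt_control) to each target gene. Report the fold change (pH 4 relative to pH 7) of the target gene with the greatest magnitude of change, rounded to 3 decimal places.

0.032

Fox8: ΔΔCt = (25.95−18.51) − (20.79−17.63) = 7.44 − 3.16 = 4.28; fold change = 2^-4.28 = 0.051
Abcb7: ΔΔCt = (27.70−18.51) − (21.84−17.63) = 9.19 − 4.21 = 4.98; fold change = 2^-4.98 = 0.032
Il10: ΔΔCt = (31.43−18.51) − (29.96−17.63) = 12.92 − 12.33 = 0.59; fold change = 2^-0.59 = 0.664
Abcb9: ΔΔCt = (23.59−18.51) − (20.89−17.63) = 5.08 − 3.26 = 1.82; fold change = 2^-1.82 = 0.283
Abcb7 has the largest |ΔΔCt| = 4.98.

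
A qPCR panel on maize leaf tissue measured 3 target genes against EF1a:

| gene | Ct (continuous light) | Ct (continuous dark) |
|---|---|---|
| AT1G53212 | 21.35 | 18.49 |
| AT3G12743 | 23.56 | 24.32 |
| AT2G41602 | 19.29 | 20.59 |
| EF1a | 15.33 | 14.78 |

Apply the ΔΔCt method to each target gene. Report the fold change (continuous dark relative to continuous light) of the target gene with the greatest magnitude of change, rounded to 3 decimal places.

4.959

AT1G53212: ΔΔCt = (18.49−14.78) − (21.35−15.33) = 3.71 − 6.02 = -2.31; fold change = 2^2.31 = 4.959
AT3G12743: ΔΔCt = (24.32−14.78) − (23.56−15.33) = 9.54 − 8.23 = 1.31; fold change = 2^-1.31 = 0.403
AT2G41602: ΔΔCt = (20.59−14.78) − (19.29−15.33) = 5.81 − 3.96 = 1.85; fold change = 2^-1.85 = 0.277
AT1G53212 has the largest |ΔΔCt| = 2.31.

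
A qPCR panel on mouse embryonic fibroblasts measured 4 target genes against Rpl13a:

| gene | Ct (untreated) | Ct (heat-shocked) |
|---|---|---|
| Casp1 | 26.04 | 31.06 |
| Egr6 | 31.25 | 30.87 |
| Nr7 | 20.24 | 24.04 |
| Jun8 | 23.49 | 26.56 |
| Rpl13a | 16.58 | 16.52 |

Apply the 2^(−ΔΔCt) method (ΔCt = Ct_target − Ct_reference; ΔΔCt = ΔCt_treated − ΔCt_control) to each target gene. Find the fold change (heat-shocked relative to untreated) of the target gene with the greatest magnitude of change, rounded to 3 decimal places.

0.030

Casp1: ΔΔCt = (31.06−16.52) − (26.04−16.58) = 14.54 − 9.46 = 5.08; fold change = 2^-5.08 = 0.030
Egr6: ΔΔCt = (30.87−16.52) − (31.25−16.58) = 14.35 − 14.67 = -0.32; fold change = 2^0.32 = 1.248
Nr7: ΔΔCt = (24.04−16.52) − (20.24−16.58) = 7.52 − 3.66 = 3.86; fold change = 2^-3.86 = 0.069
Jun8: ΔΔCt = (26.56−16.52) − (23.49−16.58) = 10.04 − 6.91 = 3.13; fold change = 2^-3.13 = 0.114
Casp1 has the largest |ΔΔCt| = 5.08.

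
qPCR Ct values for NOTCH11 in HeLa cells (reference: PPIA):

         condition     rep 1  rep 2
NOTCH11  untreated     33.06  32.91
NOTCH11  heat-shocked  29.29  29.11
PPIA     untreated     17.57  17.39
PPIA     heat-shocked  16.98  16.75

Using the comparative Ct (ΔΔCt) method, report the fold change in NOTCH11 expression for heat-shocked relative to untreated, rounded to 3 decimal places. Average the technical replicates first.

9.000

Mean Ct: NOTCH11 untreated 32.985; NOTCH11 heat-shocked 29.200; PPIA untreated 17.480; PPIA heat-shocked 16.865
ΔCt(untreated) = 32.985 − 17.480 = 15.505
ΔCt(heat-shocked) = 29.200 − 16.865 = 12.335
ΔΔCt = 12.335 − 15.505 = -3.170
Fold change = 2^(−(-3.170)) = 2^3.170 = 9.0005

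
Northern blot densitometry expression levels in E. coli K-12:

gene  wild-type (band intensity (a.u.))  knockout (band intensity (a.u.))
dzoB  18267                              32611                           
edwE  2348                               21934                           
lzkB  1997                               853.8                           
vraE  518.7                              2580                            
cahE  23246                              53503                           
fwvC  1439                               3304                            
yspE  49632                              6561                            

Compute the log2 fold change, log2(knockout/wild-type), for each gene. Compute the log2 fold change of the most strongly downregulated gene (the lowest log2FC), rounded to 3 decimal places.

log2(32611/18267) = 0.836  (dzoB)
log2(21934/2348) = 3.224  (edwE)
log2(853.8/1997) = -1.226  (lzkB)
log2(2580/518.7) = 2.314  (vraE)
log2(53503/23246) = 1.203  (cahE)
log2(3304/1439) = 1.199  (fwvC)
log2(6561/49632) = -2.919  (yspE)
yspE is most strongly downregulated.

-2.919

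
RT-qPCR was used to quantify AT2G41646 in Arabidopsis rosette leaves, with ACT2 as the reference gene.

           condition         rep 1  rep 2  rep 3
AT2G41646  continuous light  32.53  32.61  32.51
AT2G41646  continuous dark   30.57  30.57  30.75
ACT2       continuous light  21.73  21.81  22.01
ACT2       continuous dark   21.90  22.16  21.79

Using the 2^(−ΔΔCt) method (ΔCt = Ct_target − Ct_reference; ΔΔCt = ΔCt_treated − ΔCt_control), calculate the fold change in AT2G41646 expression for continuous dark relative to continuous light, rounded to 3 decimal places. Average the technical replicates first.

Mean Ct: AT2G41646 continuous light 32.550; AT2G41646 continuous dark 30.630; ACT2 continuous light 21.850; ACT2 continuous dark 21.950
ΔCt(continuous light) = 32.550 − 21.850 = 10.700
ΔCt(continuous dark) = 30.630 − 21.950 = 8.680
ΔΔCt = 8.680 − 10.700 = -2.020
Fold change = 2^(−(-2.020)) = 2^2.020 = 4.0558

4.056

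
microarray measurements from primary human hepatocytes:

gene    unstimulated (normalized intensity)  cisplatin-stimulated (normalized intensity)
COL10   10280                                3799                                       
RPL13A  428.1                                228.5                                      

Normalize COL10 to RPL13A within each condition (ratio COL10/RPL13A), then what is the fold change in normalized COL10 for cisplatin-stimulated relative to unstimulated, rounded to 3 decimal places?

0.692

COL10/RPL13A (unstimulated) = 10280 / 428.1 = 24.013
COL10/RPL13A (cisplatin-stimulated) = 3799 / 228.5 = 16.626
Fold change = 16.626 / 24.013 = 0.6924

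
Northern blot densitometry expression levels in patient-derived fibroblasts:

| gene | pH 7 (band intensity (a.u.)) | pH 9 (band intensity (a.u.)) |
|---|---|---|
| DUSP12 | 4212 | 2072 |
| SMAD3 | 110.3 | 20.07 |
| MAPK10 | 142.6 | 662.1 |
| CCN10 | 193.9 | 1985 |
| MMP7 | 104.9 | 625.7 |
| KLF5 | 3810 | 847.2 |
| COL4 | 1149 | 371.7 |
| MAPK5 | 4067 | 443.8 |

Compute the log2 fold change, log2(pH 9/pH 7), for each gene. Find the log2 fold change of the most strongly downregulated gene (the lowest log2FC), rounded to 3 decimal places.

-3.196

log2(2072/4212) = -1.023  (DUSP12)
log2(20.07/110.3) = -2.458  (SMAD3)
log2(662.1/142.6) = 2.215  (MAPK10)
log2(1985/193.9) = 3.356  (CCN10)
log2(625.7/104.9) = 2.576  (MMP7)
log2(847.2/3810) = -2.169  (KLF5)
log2(371.7/1149) = -1.628  (COL4)
log2(443.8/4067) = -3.196  (MAPK5)
MAPK5 is most strongly downregulated.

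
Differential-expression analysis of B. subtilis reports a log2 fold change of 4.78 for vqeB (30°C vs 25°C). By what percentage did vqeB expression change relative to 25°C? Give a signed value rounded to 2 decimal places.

2647.41%

Fold change = 2^(4.78) = 27.4741
Percent change = (FC − 1) × 100% = (27.4741 − 1) × 100 = 2647.41%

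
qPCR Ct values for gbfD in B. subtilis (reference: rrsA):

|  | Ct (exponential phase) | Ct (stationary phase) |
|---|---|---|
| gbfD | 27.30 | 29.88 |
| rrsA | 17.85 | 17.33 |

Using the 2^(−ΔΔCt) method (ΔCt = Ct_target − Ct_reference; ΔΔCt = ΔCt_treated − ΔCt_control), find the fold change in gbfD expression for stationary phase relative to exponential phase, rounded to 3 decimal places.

ΔCt(exponential phase) = 27.300 − 17.850 = 9.450
ΔCt(stationary phase) = 29.880 − 17.330 = 12.550
ΔΔCt = 12.550 − 9.450 = 3.100
Fold change = 2^(−3.100) = 0.1166

0.117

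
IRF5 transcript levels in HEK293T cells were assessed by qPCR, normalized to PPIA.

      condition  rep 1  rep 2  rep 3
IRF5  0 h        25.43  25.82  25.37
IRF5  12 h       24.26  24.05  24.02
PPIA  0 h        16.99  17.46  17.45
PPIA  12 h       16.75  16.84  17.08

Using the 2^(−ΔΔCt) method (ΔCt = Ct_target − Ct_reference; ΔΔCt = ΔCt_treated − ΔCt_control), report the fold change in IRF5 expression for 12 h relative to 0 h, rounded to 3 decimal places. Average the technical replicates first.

Mean Ct: IRF5 0 h 25.540; IRF5 12 h 24.110; PPIA 0 h 17.300; PPIA 12 h 16.890
ΔCt(0 h) = 25.540 − 17.300 = 8.240
ΔCt(12 h) = 24.110 − 16.890 = 7.220
ΔΔCt = 7.220 − 8.240 = -1.020
Fold change = 2^(−(-1.020)) = 2^1.020 = 2.0279

2.028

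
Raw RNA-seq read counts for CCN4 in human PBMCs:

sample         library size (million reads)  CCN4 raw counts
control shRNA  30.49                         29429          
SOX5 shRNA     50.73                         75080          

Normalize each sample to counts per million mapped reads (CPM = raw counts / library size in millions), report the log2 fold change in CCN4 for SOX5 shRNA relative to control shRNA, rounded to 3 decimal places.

CPM(control shRNA) = 29429 / 30.49 = 965.2017
CPM(SOX5 shRNA) = 75080 / 50.73 = 1479.9921
Fold change = 1479.9921 / 965.2017 = 1.53335
log2(1.53335) = 0.6167

0.617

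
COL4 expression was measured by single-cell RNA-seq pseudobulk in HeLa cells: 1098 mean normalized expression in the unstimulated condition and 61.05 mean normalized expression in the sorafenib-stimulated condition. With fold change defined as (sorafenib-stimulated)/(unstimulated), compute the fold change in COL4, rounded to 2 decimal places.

Fold change = 61.05 / 1098 = 0.056
COL4 is downregulated.

0.06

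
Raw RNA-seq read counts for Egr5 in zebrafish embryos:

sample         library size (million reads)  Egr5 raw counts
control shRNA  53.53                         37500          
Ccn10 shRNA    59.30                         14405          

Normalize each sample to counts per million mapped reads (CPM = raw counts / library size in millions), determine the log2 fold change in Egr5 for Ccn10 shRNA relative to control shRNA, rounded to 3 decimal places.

-1.528

CPM(control shRNA) = 37500 / 53.53 = 700.5418
CPM(Ccn10 shRNA) = 14405 / 59.30 = 242.9174
Fold change = 242.9174 / 700.5418 = 0.34676
log2(0.34676) = -1.5280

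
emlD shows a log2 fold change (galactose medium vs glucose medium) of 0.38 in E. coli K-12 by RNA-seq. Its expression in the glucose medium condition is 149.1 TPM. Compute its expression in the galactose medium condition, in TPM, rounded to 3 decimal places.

Fold change = 2^(0.38) = 1.3013
galactose medium expression = 149.1 × 1.3013 = 194.030

194.030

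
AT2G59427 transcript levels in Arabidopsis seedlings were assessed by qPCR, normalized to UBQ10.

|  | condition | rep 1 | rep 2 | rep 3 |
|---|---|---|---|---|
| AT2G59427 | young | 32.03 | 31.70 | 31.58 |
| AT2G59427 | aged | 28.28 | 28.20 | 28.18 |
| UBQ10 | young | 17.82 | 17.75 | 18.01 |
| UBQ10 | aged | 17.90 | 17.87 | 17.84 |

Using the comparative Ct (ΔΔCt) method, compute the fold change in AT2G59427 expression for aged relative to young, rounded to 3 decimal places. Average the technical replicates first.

11.794

Mean Ct: AT2G59427 young 31.770; AT2G59427 aged 28.220; UBQ10 young 17.860; UBQ10 aged 17.870
ΔCt(young) = 31.770 − 17.860 = 13.910
ΔCt(aged) = 28.220 − 17.870 = 10.350
ΔΔCt = 10.350 − 13.910 = -3.560
Fold change = 2^(−(-3.560)) = 2^3.560 = 11.7942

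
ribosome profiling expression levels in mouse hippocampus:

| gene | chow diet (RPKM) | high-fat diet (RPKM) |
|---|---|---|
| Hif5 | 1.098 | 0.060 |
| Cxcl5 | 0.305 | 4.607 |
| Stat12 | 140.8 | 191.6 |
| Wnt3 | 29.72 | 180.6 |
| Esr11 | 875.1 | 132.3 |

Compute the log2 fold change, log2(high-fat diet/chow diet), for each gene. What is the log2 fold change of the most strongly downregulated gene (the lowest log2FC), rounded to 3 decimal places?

log2(0.060/1.098) = -4.194  (Hif5)
log2(4.607/0.305) = 3.917  (Cxcl5)
log2(191.6/140.8) = 0.444  (Stat12)
log2(180.6/29.72) = 2.603  (Wnt3)
log2(132.3/875.1) = -2.726  (Esr11)
Hif5 is most strongly downregulated.

-4.194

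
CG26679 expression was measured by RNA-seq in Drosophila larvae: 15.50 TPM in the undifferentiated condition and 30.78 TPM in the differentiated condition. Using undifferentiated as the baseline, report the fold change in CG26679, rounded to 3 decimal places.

Fold change = 30.78 / 15.50 = 1.9858
CG26679 is upregulated.

1.986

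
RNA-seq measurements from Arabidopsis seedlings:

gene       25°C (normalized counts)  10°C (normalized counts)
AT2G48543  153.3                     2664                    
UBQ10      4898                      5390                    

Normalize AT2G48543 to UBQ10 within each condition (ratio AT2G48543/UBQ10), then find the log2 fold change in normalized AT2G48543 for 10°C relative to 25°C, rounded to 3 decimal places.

3.981

AT2G48543/UBQ10 (25°C) = 153.3 / 4898 = 0.031298
AT2G48543/UBQ10 (10°C) = 2664 / 5390 = 0.49425
Fold change = 0.49425 / 0.031298 = 15.7915
log2(15.7915) = 3.9811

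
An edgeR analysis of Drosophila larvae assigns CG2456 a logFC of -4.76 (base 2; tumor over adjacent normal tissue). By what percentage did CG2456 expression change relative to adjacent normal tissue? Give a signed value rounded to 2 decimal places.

Fold change = 2^(-4.76) = 0.0369
Percent change = (FC − 1) × 100% = (0.0369 − 1) × 100 = -96.31%

-96.31%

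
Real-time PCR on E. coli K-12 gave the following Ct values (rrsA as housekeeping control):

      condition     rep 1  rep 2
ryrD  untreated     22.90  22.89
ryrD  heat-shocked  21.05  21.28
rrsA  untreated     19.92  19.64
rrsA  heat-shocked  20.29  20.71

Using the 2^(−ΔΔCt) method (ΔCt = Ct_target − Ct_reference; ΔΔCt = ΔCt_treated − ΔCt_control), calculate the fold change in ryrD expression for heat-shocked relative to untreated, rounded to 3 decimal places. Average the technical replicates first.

5.464

Mean Ct: ryrD untreated 22.895; ryrD heat-shocked 21.165; rrsA untreated 19.780; rrsA heat-shocked 20.500
ΔCt(untreated) = 22.895 − 19.780 = 3.115
ΔCt(heat-shocked) = 21.165 − 20.500 = 0.665
ΔΔCt = 0.665 − 3.115 = -2.450
Fold change = 2^(−(-2.450)) = 2^2.450 = 5.4642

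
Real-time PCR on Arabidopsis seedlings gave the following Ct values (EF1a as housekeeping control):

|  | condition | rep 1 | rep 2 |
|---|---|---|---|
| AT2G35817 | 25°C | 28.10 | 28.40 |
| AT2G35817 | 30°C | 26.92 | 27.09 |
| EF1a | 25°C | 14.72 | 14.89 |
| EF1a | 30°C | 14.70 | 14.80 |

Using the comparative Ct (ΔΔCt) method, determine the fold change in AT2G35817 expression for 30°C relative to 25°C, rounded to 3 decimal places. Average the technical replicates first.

2.282

Mean Ct: AT2G35817 25°C 28.250; AT2G35817 30°C 27.005; EF1a 25°C 14.805; EF1a 30°C 14.750
ΔCt(25°C) = 28.250 − 14.805 = 13.445
ΔCt(30°C) = 27.005 − 14.750 = 12.255
ΔΔCt = 12.255 − 13.445 = -1.190
Fold change = 2^(−(-1.190)) = 2^1.190 = 2.2815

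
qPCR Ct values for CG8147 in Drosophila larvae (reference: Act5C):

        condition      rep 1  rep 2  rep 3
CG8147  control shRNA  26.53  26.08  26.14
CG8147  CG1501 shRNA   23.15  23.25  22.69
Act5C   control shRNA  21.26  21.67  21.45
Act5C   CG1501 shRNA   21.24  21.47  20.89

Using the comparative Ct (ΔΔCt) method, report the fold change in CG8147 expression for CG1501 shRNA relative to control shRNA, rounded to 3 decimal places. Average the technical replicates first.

7.781

Mean Ct: CG8147 control shRNA 26.250; CG8147 CG1501 shRNA 23.030; Act5C control shRNA 21.460; Act5C CG1501 shRNA 21.200
ΔCt(control shRNA) = 26.250 − 21.460 = 4.790
ΔCt(CG1501 shRNA) = 23.030 − 21.200 = 1.830
ΔΔCt = 1.830 − 4.790 = -2.960
Fold change = 2^(−(-2.960)) = 2^2.960 = 7.7812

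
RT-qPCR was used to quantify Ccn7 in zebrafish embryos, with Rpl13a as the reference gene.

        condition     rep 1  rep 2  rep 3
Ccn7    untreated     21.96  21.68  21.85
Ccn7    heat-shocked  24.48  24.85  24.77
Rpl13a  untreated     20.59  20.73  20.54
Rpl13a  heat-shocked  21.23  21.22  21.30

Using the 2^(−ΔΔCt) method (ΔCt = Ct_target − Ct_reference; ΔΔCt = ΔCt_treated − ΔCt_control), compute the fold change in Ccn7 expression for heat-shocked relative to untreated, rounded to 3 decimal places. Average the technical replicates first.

Mean Ct: Ccn7 untreated 21.830; Ccn7 heat-shocked 24.700; Rpl13a untreated 20.620; Rpl13a heat-shocked 21.250
ΔCt(untreated) = 21.830 − 20.620 = 1.210
ΔCt(heat-shocked) = 24.700 − 21.250 = 3.450
ΔΔCt = 3.450 − 1.210 = 2.240
Fold change = 2^(−2.240) = 0.2117

0.212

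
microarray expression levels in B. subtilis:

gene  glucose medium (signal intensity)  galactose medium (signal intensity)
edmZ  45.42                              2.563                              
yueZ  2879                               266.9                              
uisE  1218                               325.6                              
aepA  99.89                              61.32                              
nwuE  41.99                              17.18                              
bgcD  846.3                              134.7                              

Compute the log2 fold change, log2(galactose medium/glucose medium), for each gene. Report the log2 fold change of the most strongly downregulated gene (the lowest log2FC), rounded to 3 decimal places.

-4.147

log2(2.563/45.42) = -4.147  (edmZ)
log2(266.9/2879) = -3.431  (yueZ)
log2(325.6/1218) = -1.903  (uisE)
log2(61.32/99.89) = -0.704  (aepA)
log2(17.18/41.99) = -1.289  (nwuE)
log2(134.7/846.3) = -2.651  (bgcD)
edmZ is most strongly downregulated.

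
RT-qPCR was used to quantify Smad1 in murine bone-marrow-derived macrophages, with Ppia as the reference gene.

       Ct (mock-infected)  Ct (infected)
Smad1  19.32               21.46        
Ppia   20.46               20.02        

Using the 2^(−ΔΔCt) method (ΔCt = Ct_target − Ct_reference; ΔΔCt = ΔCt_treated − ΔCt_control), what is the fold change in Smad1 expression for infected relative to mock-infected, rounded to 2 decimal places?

ΔCt(mock-infected) = 19.320 − 20.460 = -1.140
ΔCt(infected) = 21.460 − 20.020 = 1.440
ΔΔCt = 1.440 − (-1.140) = 2.580
Fold change = 2^(−2.580) = 0.167

0.17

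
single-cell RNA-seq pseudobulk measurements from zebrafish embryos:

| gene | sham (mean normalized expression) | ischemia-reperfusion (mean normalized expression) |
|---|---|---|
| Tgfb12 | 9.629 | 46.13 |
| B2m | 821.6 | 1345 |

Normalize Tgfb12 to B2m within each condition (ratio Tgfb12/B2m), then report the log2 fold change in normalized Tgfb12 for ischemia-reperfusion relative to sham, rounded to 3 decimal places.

1.549

Tgfb12/B2m (sham) = 9.629 / 821.6 = 0.01172
Tgfb12/B2m (ischemia-reperfusion) = 46.13 / 1345 = 0.034297
Fold change = 0.034297 / 0.01172 = 2.9264
log2(2.9264) = 1.5491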